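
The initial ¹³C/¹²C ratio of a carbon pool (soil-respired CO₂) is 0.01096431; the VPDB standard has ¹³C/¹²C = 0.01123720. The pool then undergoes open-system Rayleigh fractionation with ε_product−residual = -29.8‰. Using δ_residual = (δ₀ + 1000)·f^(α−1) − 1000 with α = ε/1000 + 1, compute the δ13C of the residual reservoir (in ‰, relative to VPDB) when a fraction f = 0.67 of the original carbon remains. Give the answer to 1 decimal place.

δ₀ = (0.01096431/0.01123720 − 1)×1000 = (0.975715 − 1)×1000 = -24.285‰
α − 1 = ε/1000 = -0.0298
f^(α−1) = 0.67^(-0.0298) = 1.012006
δ_res = (-24.285 + 1000) × 1.012006 − 1000 = 987.430 − 1000 = -12.57‰

-12.6‰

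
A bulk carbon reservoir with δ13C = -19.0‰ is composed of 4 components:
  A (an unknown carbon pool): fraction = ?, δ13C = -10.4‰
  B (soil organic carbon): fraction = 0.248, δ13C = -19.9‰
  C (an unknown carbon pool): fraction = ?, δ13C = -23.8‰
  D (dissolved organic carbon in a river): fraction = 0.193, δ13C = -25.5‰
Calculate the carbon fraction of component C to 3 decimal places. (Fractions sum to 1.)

Let f_C and f_A be the unknown fractions; fractions sum to 1 so f_C + f_A = 0.559.
Mass balance: Σ fᵢ·δᵢ = δ_bulk ⇒ f_C·(-23.8) + f_A·(-10.4) = -19.0 − (-9.857) = -9.143
Substitute f_A = 0.559 − f_C:
f_C·(-23.8 − -10.4) = -9.143 − 0.559×(-10.4) = -3.330
f_C = -3.330 / -13.4 = 0.2485

0.248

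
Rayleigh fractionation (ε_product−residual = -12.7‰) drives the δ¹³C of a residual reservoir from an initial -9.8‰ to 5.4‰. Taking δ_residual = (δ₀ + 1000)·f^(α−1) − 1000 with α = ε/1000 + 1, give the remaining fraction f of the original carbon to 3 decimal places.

0.301

α − 1 = ε/1000 = -0.0127
(δ_res + 1000)/(δ₀ + 1000) = (5.4 + 1000)/(-9.8 + 1000) = 1005.4/990.2 = 1.015350
f = 1.015350^(1/-0.0127) = exp(ln(1.015350)/-0.0127) = exp(0.01523/-0.0127)
f = exp(-1.1995) = 0.3013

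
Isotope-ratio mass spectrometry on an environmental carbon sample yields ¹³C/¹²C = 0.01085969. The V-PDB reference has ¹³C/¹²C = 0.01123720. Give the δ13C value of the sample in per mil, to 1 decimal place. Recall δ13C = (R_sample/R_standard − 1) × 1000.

δ13C = (R_sample / R_standard − 1) × 1000
R_sample / R_standard = 0.01085969 / 0.01123720 = 0.966405
δ13C = (0.966405 − 1) × 1000 = -33.59 per mil

-33.6 per mil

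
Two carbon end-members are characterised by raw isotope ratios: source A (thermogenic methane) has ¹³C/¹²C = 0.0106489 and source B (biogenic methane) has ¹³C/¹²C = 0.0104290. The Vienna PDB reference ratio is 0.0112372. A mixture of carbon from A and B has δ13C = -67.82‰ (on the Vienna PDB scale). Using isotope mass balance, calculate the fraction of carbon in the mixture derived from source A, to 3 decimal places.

0.210

δ_A = (0.0106489/0.0112372 − 1)×1000 = (0.947647 − 1)×1000 = -52.353‰
δ_B = (0.0104290/0.0112372 − 1)×1000 = (0.928078 − 1)×1000 = -71.922‰
f_A = (δ_mix − δ_B)/(δ_A − δ_B) = (-67.82 − (-71.922))/(-52.353 − (-71.922))
f_A = 4.102 / 19.569 = 0.2096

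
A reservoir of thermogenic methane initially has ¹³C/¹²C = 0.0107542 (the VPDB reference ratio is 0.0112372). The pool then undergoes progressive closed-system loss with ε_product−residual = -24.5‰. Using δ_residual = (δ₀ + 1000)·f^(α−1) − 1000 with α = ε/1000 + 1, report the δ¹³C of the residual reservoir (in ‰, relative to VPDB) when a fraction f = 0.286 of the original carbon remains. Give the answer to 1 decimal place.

-13.2‰

δ₀ = (0.0107542/0.0112372 − 1)×1000 = (0.957018 − 1)×1000 = -42.982‰
α − 1 = ε/1000 = -0.0245
f^(α−1) = 0.286^(-0.0245) = 1.031143
δ_res = (-42.982 + 1000) × 1.031143 − 1000 = 986.822 − 1000 = -13.18‰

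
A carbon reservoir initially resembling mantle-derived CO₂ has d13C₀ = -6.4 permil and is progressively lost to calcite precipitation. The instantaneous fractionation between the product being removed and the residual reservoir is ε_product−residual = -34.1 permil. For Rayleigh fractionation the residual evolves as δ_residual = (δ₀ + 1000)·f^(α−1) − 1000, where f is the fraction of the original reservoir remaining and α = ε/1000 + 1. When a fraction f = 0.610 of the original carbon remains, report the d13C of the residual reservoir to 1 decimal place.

10.5 permil

Rayleigh residual: δ_res = (δ₀ + 1000)·f^(α−1) − 1000
α = ε/1000 + 1 = 0.96590, so α − 1 = -0.03410
f^(α−1) = 0.610^(-0.03410) = 1.016998
δ_res = (-6.4 + 1000) × 1.016998 − 1000 = 1010.490 − 1000 = 10.49 permil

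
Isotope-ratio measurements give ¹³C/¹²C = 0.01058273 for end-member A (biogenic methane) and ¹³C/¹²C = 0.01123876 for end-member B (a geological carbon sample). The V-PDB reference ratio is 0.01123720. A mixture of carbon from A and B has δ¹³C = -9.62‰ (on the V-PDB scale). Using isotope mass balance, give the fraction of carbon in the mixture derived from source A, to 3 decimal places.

0.167

δ_A = (0.01058273/0.01123720 − 1)×1000 = (0.941759 − 1)×1000 = -58.241‰
δ_B = (0.01123876/0.01123720 − 1)×1000 = (1.000139 − 1)×1000 = 0.139‰
f_A = (δ_mix − δ_B)/(δ_A − δ_B) = (-9.62 − (0.139))/(-58.241 − (0.139))
f_A = -9.759 / -58.380 = 0.1672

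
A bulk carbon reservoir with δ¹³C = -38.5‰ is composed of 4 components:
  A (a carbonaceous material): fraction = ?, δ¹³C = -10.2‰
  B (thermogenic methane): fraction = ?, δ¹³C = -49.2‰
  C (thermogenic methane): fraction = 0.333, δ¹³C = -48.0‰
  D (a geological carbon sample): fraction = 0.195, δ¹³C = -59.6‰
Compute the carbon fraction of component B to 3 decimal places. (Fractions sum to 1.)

Let f_B and f_A be the unknown fractions; fractions sum to 1 so f_B + f_A = 0.472.
Mass balance: Σ fᵢ·δᵢ = δ_bulk ⇒ f_B·(-49.2) + f_A·(-10.2) = -38.5 − (-27.606) = -10.894
Substitute f_A = 0.472 − f_B:
f_B·(-49.2 − -10.2) = -10.894 − 0.472×(-10.2) = -6.080
f_B = -6.080 / -39.0 = 0.1559

0.156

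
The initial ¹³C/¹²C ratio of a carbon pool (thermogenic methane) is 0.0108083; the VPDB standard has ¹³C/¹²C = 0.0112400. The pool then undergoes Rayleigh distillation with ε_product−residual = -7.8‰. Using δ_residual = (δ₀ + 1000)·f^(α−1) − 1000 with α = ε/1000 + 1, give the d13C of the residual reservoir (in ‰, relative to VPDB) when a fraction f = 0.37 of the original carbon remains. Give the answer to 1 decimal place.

-30.9‰

δ₀ = (0.0108083/0.0112400 − 1)×1000 = (0.961593 − 1)×1000 = -38.407‰
α − 1 = ε/1000 = -0.0078
f^(α−1) = 0.37^(-0.0078) = 1.007785
δ_res = (-38.407 + 1000) × 1.007785 − 1000 = 969.079 − 1000 = -30.92‰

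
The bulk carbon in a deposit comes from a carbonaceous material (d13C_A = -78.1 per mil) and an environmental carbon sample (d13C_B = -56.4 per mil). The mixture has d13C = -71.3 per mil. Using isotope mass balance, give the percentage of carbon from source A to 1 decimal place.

δ_mix = f_A·δ_A + (1 − f_A)·δ_B  ⇒  f_A = (δ_mix − δ_B)/(δ_A − δ_B)
f_A = (-71.3 − (-56.4)) / (-78.1 − (-56.4))
f_A = -14.9 / -21.7 = 0.6866

68.7%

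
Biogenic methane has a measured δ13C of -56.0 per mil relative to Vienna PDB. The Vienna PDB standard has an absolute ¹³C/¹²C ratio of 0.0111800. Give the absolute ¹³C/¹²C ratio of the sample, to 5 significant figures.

0.010554

R_sample = R_standard × (δ13C/1000 + 1)
R_sample = 0.0111800 × (-56.0/1000 + 1) = 0.0111800 × 0.944000
R_sample = 0.0105539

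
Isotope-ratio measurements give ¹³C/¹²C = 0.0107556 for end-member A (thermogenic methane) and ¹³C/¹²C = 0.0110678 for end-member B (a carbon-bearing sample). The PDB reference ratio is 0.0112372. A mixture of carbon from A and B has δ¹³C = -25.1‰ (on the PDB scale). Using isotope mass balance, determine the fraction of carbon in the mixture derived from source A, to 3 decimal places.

δ_A = (0.0107556/0.0112372 − 1)×1000 = (0.957142 − 1)×1000 = -42.858‰
δ_B = (0.0110678/0.0112372 − 1)×1000 = (0.984925 − 1)×1000 = -15.075‰
f_A = (δ_mix − δ_B)/(δ_A − δ_B) = (-25.1 − (-15.075))/(-42.858 − (-15.075))
f_A = -10.025 / -27.783 = 0.3608

0.361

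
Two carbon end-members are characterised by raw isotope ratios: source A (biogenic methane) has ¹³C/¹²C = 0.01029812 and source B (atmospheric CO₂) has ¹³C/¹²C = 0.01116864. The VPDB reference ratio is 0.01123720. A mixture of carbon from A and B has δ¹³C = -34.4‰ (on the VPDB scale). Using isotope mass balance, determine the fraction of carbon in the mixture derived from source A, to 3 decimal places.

δ_A = (0.01029812/0.01123720 − 1)×1000 = (0.916431 − 1)×1000 = -83.569‰
δ_B = (0.01116864/0.01123720 − 1)×1000 = (0.993899 − 1)×1000 = -6.101‰
f_A = (δ_mix − δ_B)/(δ_A − δ_B) = (-34.4 − (-6.101))/(-83.569 − (-6.101))
f_A = -28.299 / -77.468 = 0.3653

0.365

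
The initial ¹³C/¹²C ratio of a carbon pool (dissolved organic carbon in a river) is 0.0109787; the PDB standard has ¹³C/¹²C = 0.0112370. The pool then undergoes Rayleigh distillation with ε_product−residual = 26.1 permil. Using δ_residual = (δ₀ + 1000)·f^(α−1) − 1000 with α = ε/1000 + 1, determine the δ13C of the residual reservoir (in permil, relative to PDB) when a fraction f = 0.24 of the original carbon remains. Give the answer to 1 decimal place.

δ₀ = (0.0109787/0.0112370 − 1)×1000 = (0.977013 − 1)×1000 = -22.987 permil
α − 1 = ε/1000 = 0.0261
f^(α−1) = 0.24^(0.0261) = 0.963437
δ_res = (-22.987 + 1000) × 0.963437 − 1000 = 941.291 − 1000 = -58.71 permil

-58.7 permil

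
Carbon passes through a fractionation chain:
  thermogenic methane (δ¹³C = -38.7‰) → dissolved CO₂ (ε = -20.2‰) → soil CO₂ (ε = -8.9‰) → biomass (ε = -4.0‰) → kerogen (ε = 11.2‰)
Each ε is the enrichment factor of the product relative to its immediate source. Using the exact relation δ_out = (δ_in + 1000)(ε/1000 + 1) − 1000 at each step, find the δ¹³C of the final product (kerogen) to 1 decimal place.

step 1: δ = (-38.70 + 1000)·(-20.2/1000 + 1) − 1000 = -58.12‰
step 2: δ = (-58.12 + 1000)·(-8.9/1000 + 1) − 1000 = -66.50‰
step 3: δ = (-66.50 + 1000)·(-4.0/1000 + 1) − 1000 = -70.24‰
step 4: δ = (-70.24 + 1000)·(11.2/1000 + 1) − 1000 = -59.82‰

-59.8‰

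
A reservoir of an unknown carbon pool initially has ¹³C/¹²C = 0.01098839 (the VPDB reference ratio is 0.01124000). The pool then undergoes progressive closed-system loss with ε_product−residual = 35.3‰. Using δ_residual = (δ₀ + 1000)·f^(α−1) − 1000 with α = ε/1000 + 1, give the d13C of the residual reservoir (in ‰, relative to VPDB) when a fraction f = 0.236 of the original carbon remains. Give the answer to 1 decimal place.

δ₀ = (0.01098839/0.01124000 − 1)×1000 = (0.977615 − 1)×1000 = -22.385‰
α − 1 = ε/1000 = 0.0353
f^(α−1) = 0.236^(0.0353) = 0.950307
δ_res = (-22.385 + 1000) × 0.950307 − 1000 = 929.034 − 1000 = -70.97‰

-71.0‰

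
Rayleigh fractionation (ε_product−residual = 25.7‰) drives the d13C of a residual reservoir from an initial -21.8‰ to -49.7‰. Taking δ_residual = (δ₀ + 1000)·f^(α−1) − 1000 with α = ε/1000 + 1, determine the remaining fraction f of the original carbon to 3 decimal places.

α − 1 = ε/1000 = 0.0257
(δ_res + 1000)/(δ₀ + 1000) = (-49.7 + 1000)/(-21.8 + 1000) = 950.3/978.2 = 0.971478
f = 0.971478^(1/0.0257) = exp(ln(0.971478)/0.0257) = exp(-0.02894/0.0257)
f = exp(-1.1259) = 0.3244

0.324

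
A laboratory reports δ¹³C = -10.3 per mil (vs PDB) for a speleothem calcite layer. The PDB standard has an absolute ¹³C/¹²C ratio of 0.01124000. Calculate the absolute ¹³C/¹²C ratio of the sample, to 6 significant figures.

R_sample = R_standard × (δ¹³C/1000 + 1)
R_sample = 0.01124000 × (-10.3/1000 + 1) = 0.01124000 × 0.989700
R_sample = 0.0111242

0.0111242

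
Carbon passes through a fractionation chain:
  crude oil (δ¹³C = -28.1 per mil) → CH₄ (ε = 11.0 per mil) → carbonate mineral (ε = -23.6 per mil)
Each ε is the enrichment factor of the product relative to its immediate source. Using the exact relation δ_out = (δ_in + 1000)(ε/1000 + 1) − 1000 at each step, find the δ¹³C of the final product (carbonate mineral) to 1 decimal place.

step 1: δ = (-28.10 + 1000)·(11.0/1000 + 1) − 1000 = -17.41 per mil
step 2: δ = (-17.41 + 1000)·(-23.6/1000 + 1) − 1000 = -40.60 per mil

-40.6 per mil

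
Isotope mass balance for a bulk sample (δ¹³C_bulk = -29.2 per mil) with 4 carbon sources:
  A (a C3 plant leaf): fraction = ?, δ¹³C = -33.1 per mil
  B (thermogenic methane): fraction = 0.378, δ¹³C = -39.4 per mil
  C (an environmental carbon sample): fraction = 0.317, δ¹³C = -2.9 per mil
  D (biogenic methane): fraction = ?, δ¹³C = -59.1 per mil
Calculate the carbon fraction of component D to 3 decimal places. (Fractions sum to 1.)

0.127

Let f_D and f_A be the unknown fractions; fractions sum to 1 so f_D + f_A = 0.305.
Mass balance: Σ fᵢ·δᵢ = δ_bulk ⇒ f_D·(-59.1) + f_A·(-33.1) = -29.2 − (-15.812) = -13.387
Substitute f_A = 0.305 − f_D:
f_D·(-59.1 − -33.1) = -13.387 − 0.305×(-33.1) = -3.292
f_D = -3.292 / -26.0 = 0.1266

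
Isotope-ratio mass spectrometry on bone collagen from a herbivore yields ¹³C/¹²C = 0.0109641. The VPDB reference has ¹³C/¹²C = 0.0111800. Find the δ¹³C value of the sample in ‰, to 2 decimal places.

δ¹³C = (R_sample / R_standard − 1) × 1000
R_sample / R_standard = 0.0109641 / 0.0111800 = 0.980689
δ¹³C = (0.980689 − 1) × 1000 = -19.311‰

-19.31‰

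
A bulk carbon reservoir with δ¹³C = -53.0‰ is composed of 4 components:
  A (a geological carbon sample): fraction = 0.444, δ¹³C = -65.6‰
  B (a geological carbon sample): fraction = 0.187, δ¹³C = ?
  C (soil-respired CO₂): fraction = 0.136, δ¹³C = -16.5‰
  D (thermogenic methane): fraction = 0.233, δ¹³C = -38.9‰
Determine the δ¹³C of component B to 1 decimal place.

Isotope mass balance: δ_bulk = Σ fᵢ·δᵢ.
-53.0 = 0.444×(-65.6) + 0.187×δ_B + 0.136×(-16.5) + 0.233×(-38.9)
0.187·δ_B = -53.0 − (-40.434) = -12.566
δ_B = -12.566 / 0.187 = -67.20‰

-67.2‰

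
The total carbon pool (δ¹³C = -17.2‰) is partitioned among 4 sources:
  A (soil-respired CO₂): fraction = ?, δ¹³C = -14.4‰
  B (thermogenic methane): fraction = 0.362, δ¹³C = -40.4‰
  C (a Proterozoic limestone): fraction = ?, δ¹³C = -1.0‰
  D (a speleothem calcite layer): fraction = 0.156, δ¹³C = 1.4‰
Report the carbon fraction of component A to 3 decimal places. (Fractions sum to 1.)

Let f_A and f_C be the unknown fractions; fractions sum to 1 so f_A + f_C = 0.482.
Mass balance: Σ fᵢ·δᵢ = δ_bulk ⇒ f_A·(-14.4) + f_C·(-1.0) = -17.2 − (-14.406) = -2.794
Substitute f_C = 0.482 − f_A:
f_A·(-14.4 − -1.0) = -2.794 − 0.482×(-1.0) = -2.312
f_A = -2.312 / -13.4 = 0.1725

0.173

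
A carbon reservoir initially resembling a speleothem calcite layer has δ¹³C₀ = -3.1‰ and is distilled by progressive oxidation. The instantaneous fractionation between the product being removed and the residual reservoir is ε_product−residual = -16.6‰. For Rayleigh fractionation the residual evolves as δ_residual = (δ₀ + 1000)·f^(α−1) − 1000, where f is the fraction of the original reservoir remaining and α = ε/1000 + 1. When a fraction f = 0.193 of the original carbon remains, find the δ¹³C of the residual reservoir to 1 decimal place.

Rayleigh residual: δ_res = (δ₀ + 1000)·f^(α−1) − 1000
α = ε/1000 + 1 = 0.98340, so α − 1 = -0.01660
f^(α−1) = 0.193^(-0.01660) = 1.027684
δ_res = (-3.1 + 1000) × 1.027684 − 1000 = 1024.499 − 1000 = 24.50‰

24.5‰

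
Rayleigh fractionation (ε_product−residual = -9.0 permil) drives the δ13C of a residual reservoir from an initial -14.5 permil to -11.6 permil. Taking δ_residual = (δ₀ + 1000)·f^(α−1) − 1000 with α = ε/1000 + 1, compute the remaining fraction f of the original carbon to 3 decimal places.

0.721

α − 1 = ε/1000 = -0.0090
(δ_res + 1000)/(δ₀ + 1000) = (-11.6 + 1000)/(-14.5 + 1000) = 988.4/985.5 = 1.002943
f = 1.002943^(1/-0.0090) = exp(ln(1.002943)/-0.0090) = exp(0.00294/-0.0090)
f = exp(-0.3265) = 0.7215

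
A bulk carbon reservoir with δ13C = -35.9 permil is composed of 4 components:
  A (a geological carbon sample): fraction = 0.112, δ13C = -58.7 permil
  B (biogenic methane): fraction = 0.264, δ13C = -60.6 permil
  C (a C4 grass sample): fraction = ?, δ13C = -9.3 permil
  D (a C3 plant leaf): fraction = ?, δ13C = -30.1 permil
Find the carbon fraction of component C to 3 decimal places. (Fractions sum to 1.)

Let f_C and f_D be the unknown fractions; fractions sum to 1 so f_C + f_D = 0.624.
Mass balance: Σ fᵢ·δᵢ = δ_bulk ⇒ f_C·(-9.3) + f_D·(-30.1) = -35.9 − (-22.573) = -13.327
Substitute f_D = 0.624 − f_C:
f_C·(-9.3 − -30.1) = -13.327 − 0.624×(-30.1) = 5.455
f_C = 5.455 / 20.8 = 0.2623

0.262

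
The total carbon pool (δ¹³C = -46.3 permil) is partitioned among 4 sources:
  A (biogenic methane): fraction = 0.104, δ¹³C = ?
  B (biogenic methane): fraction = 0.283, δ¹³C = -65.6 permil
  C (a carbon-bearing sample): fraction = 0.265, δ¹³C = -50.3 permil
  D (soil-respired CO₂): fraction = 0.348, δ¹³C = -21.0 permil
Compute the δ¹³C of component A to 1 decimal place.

-68.2 permil

Isotope mass balance: δ_bulk = Σ fᵢ·δᵢ.
-46.3 = 0.104×δ_A + 0.283×(-65.6) + 0.265×(-50.3) + 0.348×(-21.0)
0.104·δ_A = -46.3 − (-39.202) = -7.098
δ_A = -7.098 / 0.104 = -68.25 permil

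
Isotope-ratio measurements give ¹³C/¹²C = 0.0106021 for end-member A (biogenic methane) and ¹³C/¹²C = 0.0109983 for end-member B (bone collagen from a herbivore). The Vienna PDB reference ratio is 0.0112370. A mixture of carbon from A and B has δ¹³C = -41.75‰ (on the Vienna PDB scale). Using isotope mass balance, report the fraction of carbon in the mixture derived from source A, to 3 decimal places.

0.582

δ_A = (0.0106021/0.0112370 − 1)×1000 = (0.943499 − 1)×1000 = -56.501‰
δ_B = (0.0109983/0.0112370 − 1)×1000 = (0.978758 − 1)×1000 = -21.242‰
f_A = (δ_mix − δ_B)/(δ_A − δ_B) = (-41.75 − (-21.242))/(-56.501 − (-21.242))
f_A = -20.508 / -35.259 = 0.5816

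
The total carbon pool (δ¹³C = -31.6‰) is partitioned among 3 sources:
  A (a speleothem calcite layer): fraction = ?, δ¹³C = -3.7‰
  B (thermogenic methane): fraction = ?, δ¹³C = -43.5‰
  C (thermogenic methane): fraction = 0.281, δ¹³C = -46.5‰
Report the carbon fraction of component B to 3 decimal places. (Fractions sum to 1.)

0.399

Let f_B and f_A be the unknown fractions; fractions sum to 1 so f_B + f_A = 0.719.
Mass balance: Σ fᵢ·δᵢ = δ_bulk ⇒ f_B·(-43.5) + f_A·(-3.7) = -31.6 − (-13.067) = -18.534
Substitute f_A = 0.719 − f_B:
f_B·(-43.5 − -3.7) = -18.534 − 0.719×(-3.7) = -15.873
f_B = -15.873 / -39.8 = 0.3988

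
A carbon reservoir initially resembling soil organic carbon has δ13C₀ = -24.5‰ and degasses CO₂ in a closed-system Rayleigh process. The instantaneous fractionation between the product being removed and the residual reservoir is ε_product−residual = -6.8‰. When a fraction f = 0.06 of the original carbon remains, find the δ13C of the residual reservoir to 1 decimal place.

-5.7‰

Rayleigh residual: δ_res = (δ₀ + 1000)·f^(α−1) − 1000
α = ε/1000 + 1 = 0.99320, so α − 1 = -0.00680
f^(α−1) = 0.06^(-0.00680) = 1.019315
δ_res = (-24.5 + 1000) × 1.019315 − 1000 = 994.342 − 1000 = -5.66‰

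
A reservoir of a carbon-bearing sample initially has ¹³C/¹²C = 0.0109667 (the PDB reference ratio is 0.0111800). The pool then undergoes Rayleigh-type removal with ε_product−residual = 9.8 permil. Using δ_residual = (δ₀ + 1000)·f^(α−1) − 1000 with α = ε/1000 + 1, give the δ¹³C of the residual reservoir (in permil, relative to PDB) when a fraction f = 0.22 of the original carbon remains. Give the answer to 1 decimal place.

-33.5 permil

δ₀ = (0.0109667/0.0111800 − 1)×1000 = (0.980921 − 1)×1000 = -19.079 permil
α − 1 = ε/1000 = 0.0098
f^(α−1) = 0.22^(0.0098) = 0.985271
δ_res = (-19.079 + 1000) × 0.985271 − 1000 = 966.473 − 1000 = -33.53 permil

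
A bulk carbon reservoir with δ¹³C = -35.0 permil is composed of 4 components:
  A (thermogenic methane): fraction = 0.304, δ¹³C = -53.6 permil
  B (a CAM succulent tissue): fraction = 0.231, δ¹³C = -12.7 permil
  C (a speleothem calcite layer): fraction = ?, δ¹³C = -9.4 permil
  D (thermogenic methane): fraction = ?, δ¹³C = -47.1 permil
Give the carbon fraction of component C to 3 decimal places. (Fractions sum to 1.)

Let f_C and f_D be the unknown fractions; fractions sum to 1 so f_C + f_D = 0.465.
Mass balance: Σ fᵢ·δᵢ = δ_bulk ⇒ f_C·(-9.4) + f_D·(-47.1) = -35.0 − (-19.228) = -15.772
Substitute f_D = 0.465 − f_C:
f_C·(-9.4 − -47.1) = -15.772 − 0.465×(-47.1) = 6.130
f_C = 6.130 / 37.7 = 0.1626

0.163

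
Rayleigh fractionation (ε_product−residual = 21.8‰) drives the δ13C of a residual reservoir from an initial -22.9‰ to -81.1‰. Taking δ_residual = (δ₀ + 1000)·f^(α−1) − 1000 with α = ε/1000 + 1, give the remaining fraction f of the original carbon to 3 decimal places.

α − 1 = ε/1000 = 0.0218
(δ_res + 1000)/(δ₀ + 1000) = (-81.1 + 1000)/(-22.9 + 1000) = 918.9/977.1 = 0.940436
f = 0.940436^(1/0.0218) = exp(ln(0.940436)/0.0218) = exp(-0.06141/0.0218)
f = exp(-2.8171) = 0.0598

0.060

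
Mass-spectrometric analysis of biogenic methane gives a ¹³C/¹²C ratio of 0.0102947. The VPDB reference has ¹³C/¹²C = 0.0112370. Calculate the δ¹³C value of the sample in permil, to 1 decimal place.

δ¹³C = (R_sample / R_standard − 1) × 1000
R_sample / R_standard = 0.0102947 / 0.0112370 = 0.916143
δ¹³C = (0.916143 − 1) × 1000 = -83.86 permil

-83.9 permil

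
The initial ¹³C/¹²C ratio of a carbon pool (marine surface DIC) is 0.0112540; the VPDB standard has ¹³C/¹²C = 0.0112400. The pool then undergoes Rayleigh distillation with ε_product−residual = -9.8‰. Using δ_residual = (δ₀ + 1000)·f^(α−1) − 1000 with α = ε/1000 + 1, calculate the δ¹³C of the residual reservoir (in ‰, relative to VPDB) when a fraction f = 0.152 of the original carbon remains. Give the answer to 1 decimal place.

19.9‰

δ₀ = (0.0112540/0.0112400 − 1)×1000 = (1.001246 − 1)×1000 = 1.246‰
α − 1 = ε/1000 = -0.0098
f^(α−1) = 0.152^(-0.0098) = 1.018633
δ_res = (1.246 + 1000) × 1.018633 − 1000 = 1019.902 − 1000 = 19.90‰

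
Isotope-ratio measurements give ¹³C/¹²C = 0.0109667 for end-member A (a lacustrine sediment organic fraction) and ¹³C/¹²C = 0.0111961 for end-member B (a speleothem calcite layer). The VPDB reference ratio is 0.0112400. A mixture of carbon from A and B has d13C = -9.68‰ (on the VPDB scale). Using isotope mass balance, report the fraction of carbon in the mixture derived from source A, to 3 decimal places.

δ_A = (0.0109667/0.0112400 − 1)×1000 = (0.975685 − 1)×1000 = -24.315‰
δ_B = (0.0111961/0.0112400 − 1)×1000 = (0.996094 − 1)×1000 = -3.906‰
f_A = (δ_mix − δ_B)/(δ_A − δ_B) = (-9.68 − (-3.906))/(-24.315 − (-3.906))
f_A = -5.774 / -20.409 = 0.2829

0.283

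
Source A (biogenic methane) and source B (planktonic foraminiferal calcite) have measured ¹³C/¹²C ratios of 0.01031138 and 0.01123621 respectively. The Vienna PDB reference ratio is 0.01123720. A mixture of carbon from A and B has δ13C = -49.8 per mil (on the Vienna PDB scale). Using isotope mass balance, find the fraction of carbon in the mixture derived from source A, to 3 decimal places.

0.604

δ_A = (0.01031138/0.01123720 − 1)×1000 = (0.917611 − 1)×1000 = -82.389 per mil
δ_B = (0.01123621/0.01123720 − 1)×1000 = (0.999912 − 1)×1000 = -0.088 per mil
f_A = (δ_mix − δ_B)/(δ_A − δ_B) = (-49.8 − (-0.088))/(-82.389 − (-0.088))
f_A = -49.712 / -82.301 = 0.6040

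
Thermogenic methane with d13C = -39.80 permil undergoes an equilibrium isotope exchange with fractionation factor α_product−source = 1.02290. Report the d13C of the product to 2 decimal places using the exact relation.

δ_product = (δ_source + 1000)·α − 1000
δ_product = (-39.80 + 1000) × 1.02290 − 1000
δ_product = 982.189 − 1000 = -17.811 permil

-17.81 permil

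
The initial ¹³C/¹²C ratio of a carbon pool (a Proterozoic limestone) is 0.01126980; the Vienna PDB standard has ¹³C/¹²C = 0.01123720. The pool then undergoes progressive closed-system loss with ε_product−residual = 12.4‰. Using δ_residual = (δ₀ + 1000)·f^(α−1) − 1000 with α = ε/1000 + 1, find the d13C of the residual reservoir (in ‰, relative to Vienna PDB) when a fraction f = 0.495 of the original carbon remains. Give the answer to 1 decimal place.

-5.8‰

δ₀ = (0.01126980/0.01123720 − 1)×1000 = (1.002901 − 1)×1000 = 2.901‰
α − 1 = ε/1000 = 0.0124
f^(α−1) = 0.495^(0.0124) = 0.991318
δ_res = (2.901 + 1000) × 0.991318 − 1000 = 994.194 − 1000 = -5.81‰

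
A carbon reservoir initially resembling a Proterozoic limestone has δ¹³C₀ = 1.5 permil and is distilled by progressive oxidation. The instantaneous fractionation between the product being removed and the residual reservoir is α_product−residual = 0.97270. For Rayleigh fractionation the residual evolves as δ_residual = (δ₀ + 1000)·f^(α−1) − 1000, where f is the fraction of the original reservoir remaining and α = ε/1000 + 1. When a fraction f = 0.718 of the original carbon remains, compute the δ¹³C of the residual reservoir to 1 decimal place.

Rayleigh residual: δ_res = (δ₀ + 1000)·f^(α−1) − 1000
α − 1 = -0.02730
f^(α−1) = 0.718^(-0.02730) = 1.009085
δ_res = (1.5 + 1000) × 1.009085 − 1000 = 1010.599 − 1000 = 10.60 permil

10.6 permil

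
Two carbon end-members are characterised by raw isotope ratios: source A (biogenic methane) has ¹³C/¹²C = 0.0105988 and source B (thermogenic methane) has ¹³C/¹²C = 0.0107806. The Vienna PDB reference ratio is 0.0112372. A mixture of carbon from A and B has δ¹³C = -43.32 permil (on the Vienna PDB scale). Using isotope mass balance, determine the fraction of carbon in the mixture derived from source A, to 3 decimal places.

δ_A = (0.0105988/0.0112372 − 1)×1000 = (0.943189 − 1)×1000 = -56.811 permil
δ_B = (0.0107806/0.0112372 − 1)×1000 = (0.959367 − 1)×1000 = -40.633 permil
f_A = (δ_mix − δ_B)/(δ_A − δ_B) = (-43.32 − (-40.633))/(-56.811 − (-40.633))
f_A = -2.687 / -16.178 = 0.1661

0.166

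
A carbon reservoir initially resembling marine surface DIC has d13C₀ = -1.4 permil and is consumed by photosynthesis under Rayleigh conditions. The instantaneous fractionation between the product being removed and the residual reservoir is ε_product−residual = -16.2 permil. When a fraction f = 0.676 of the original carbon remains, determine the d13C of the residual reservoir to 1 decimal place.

5.0 permil

Rayleigh residual: δ_res = (δ₀ + 1000)·f^(α−1) − 1000
α = ε/1000 + 1 = 0.98380, so α − 1 = -0.01620
f^(α−1) = 0.676^(-0.01620) = 1.006363
δ_res = (-1.4 + 1000) × 1.006363 − 1000 = 1004.955 − 1000 = 4.95 permil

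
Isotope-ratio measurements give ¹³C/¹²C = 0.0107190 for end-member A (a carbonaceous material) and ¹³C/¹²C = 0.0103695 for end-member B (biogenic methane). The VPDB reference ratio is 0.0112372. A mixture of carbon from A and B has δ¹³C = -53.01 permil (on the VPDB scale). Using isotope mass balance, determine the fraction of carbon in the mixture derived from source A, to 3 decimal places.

0.778

δ_A = (0.0107190/0.0112372 − 1)×1000 = (0.953885 − 1)×1000 = -46.115 permil
δ_B = (0.0103695/0.0112372 − 1)×1000 = (0.922783 − 1)×1000 = -77.217 permil
f_A = (δ_mix − δ_B)/(δ_A − δ_B) = (-53.01 − (-77.217))/(-46.115 − (-77.217))
f_A = 24.207 / 31.102 = 0.7783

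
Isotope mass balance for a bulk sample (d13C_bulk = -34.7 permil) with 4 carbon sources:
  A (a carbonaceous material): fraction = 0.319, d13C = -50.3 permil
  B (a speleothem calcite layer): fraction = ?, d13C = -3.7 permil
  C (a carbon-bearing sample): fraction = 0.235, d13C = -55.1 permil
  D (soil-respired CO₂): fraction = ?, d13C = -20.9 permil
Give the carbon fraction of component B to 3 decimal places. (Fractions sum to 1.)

Let f_B and f_D be the unknown fractions; fractions sum to 1 so f_B + f_D = 0.446.
Mass balance: Σ fᵢ·δᵢ = δ_bulk ⇒ f_B·(-3.7) + f_D·(-20.9) = -34.7 − (-28.994) = -5.706
Substitute f_D = 0.446 − f_B:
f_B·(-3.7 − -20.9) = -5.706 − 0.446×(-20.9) = 3.616
f_B = 3.616 / 17.2 = 0.2102

0.210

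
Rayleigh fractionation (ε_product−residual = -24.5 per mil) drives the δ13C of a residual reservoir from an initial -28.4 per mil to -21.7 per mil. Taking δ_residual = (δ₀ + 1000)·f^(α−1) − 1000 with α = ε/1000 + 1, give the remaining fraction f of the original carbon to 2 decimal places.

α − 1 = ε/1000 = -0.0245
(δ_res + 1000)/(δ₀ + 1000) = (-21.7 + 1000)/(-28.4 + 1000) = 978.3/971.6 = 1.006896
f = 1.006896^(1/-0.0245) = exp(ln(1.006896)/-0.0245) = exp(0.00687/-0.0245)
f = exp(-0.2805) = 0.7554

0.76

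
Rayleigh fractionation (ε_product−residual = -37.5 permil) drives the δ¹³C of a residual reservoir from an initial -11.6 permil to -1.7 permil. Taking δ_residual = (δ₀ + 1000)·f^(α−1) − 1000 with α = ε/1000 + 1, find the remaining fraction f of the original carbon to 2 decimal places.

0.77

α − 1 = ε/1000 = -0.0375
(δ_res + 1000)/(δ₀ + 1000) = (-1.7 + 1000)/(-11.6 + 1000) = 998.3/988.4 = 1.010016
f = 1.010016^(1/-0.0375) = exp(ln(1.010016)/-0.0375) = exp(0.00997/-0.0375)
f = exp(-0.2658) = 0.7666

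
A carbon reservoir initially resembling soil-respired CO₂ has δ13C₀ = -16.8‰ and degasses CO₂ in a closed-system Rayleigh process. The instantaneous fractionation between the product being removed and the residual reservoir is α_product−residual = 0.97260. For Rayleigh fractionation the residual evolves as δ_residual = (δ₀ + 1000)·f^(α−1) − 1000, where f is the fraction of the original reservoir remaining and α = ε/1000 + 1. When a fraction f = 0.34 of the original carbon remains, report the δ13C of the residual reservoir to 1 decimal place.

12.7‰

Rayleigh residual: δ_res = (δ₀ + 1000)·f^(α−1) − 1000
α − 1 = -0.02740
f^(α−1) = 0.34^(-0.02740) = 1.030001
δ_res = (-16.8 + 1000) × 1.030001 − 1000 = 1012.697 − 1000 = 12.70‰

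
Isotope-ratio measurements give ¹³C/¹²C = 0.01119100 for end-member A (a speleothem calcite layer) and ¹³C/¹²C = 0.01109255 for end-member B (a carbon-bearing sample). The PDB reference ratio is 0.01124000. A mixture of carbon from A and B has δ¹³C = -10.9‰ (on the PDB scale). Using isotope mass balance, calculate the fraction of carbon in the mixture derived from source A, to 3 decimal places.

0.253

δ_A = (0.01119100/0.01124000 − 1)×1000 = (0.995641 − 1)×1000 = -4.359‰
δ_B = (0.01109255/0.01124000 − 1)×1000 = (0.986882 − 1)×1000 = -13.118‰
f_A = (δ_mix − δ_B)/(δ_A − δ_B) = (-10.9 − (-13.118))/(-4.359 − (-13.118))
f_A = 2.218 / 8.759 = 0.2533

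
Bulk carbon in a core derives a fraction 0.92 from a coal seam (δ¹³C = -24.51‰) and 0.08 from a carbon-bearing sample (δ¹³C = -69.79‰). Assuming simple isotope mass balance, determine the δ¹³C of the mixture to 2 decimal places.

-28.13‰

δ_mix = f_A·δ_A + f_B·δ_B
δ_mix = 0.92 × (-24.51) + 0.08 × (-69.79)
δ_mix = -22.549 + -5.583 = -28.132‰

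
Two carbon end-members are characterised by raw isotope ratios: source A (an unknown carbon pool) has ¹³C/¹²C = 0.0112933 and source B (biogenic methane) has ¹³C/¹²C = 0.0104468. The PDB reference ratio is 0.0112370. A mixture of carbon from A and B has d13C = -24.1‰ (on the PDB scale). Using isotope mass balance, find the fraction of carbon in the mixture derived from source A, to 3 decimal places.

0.614

δ_A = (0.0112933/0.0112370 − 1)×1000 = (1.005010 − 1)×1000 = 5.010‰
δ_B = (0.0104468/0.0112370 − 1)×1000 = (0.929679 − 1)×1000 = -70.321‰
f_A = (δ_mix − δ_B)/(δ_A − δ_B) = (-24.1 − (-70.321))/(5.010 − (-70.321))
f_A = 46.221 / 75.331 = 0.6136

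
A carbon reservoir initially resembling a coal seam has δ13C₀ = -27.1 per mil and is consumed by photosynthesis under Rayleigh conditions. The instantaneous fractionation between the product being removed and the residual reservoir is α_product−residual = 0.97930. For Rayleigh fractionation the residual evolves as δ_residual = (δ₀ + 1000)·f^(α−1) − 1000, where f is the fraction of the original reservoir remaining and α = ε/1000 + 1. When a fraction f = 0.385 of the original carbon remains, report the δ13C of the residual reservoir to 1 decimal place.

Rayleigh residual: δ_res = (δ₀ + 1000)·f^(α−1) − 1000
α − 1 = -0.02070
f^(α−1) = 0.385^(-0.02070) = 1.019955
δ_res = (-27.1 + 1000) × 1.019955 − 1000 = 992.314 − 1000 = -7.69 per mil

-7.7 per mil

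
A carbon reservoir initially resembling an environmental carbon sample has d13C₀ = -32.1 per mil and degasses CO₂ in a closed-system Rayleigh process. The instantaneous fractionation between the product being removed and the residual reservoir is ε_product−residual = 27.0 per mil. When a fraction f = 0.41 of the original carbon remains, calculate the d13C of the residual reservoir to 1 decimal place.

-55.1 per mil

Rayleigh residual: δ_res = (δ₀ + 1000)·f^(α−1) − 1000
α = ε/1000 + 1 = 1.02700, so α − 1 = 0.02700
f^(α−1) = 0.41^(0.02700) = 0.976214
δ_res = (-32.1 + 1000) × 0.976214 − 1000 = 944.878 − 1000 = -55.12 per mil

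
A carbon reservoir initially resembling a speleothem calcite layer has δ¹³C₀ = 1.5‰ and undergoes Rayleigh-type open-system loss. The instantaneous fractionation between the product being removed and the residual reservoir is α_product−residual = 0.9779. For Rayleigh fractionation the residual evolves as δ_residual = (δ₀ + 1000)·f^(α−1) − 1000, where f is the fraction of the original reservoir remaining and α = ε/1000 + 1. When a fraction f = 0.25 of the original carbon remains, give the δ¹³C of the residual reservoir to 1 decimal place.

Rayleigh residual: δ_res = (δ₀ + 1000)·f^(α−1) − 1000
α − 1 = -0.02210
f^(α−1) = 0.25^(-0.02210) = 1.031111
δ_res = (1.5 + 1000) × 1.031111 − 1000 = 1032.658 − 1000 = 32.66‰

32.7‰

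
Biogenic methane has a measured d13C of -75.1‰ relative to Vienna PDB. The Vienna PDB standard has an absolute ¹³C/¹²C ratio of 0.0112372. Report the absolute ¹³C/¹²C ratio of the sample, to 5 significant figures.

0.010393

R_sample = R_standard × (d13C/1000 + 1)
R_sample = 0.0112372 × (-75.1/1000 + 1) = 0.0112372 × 0.924900
R_sample = 0.0103933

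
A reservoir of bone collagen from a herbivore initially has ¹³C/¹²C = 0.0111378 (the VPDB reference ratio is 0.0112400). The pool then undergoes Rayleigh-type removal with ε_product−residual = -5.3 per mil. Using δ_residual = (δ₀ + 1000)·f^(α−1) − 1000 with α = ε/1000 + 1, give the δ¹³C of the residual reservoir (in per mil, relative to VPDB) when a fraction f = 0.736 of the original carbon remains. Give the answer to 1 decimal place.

-7.5 per mil

δ₀ = (0.0111378/0.0112400 − 1)×1000 = (0.990907 − 1)×1000 = -9.093 per mil
α − 1 = ε/1000 = -0.0053
f^(α−1) = 0.736^(-0.0053) = 1.001626
δ_res = (-9.093 + 1000) × 1.001626 − 1000 = 992.519 − 1000 = -7.48 per mil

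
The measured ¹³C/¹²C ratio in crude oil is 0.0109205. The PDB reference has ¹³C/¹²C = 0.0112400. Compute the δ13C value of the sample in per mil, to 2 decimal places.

-28.43 per mil

δ13C = (R_sample / R_standard − 1) × 1000
R_sample / R_standard = 0.0109205 / 0.0112400 = 0.971575
δ13C = (0.971575 − 1) × 1000 = -28.425 per mil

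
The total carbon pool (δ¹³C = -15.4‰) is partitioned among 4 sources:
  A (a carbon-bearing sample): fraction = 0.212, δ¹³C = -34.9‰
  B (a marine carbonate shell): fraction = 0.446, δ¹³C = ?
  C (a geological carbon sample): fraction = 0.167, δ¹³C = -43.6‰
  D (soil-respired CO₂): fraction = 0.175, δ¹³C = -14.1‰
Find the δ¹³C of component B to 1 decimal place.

Isotope mass balance: δ_bulk = Σ fᵢ·δᵢ.
-15.4 = 0.212×(-34.9) + 0.446×δ_B + 0.167×(-43.6) + 0.175×(-14.1)
0.446·δ_B = -15.4 − (-17.148) = 1.748
δ_B = 1.748 / 0.446 = 3.92‰

3.9‰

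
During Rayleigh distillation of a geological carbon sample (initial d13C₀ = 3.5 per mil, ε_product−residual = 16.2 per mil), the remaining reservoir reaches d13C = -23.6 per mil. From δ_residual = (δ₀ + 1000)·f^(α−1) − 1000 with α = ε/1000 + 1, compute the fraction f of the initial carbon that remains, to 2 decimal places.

α − 1 = ε/1000 = 0.0162
(δ_res + 1000)/(δ₀ + 1000) = (-23.6 + 1000)/(3.5 + 1000) = 976.4/1003.5 = 0.972995
f = 0.972995^(1/0.0162) = exp(ln(0.972995)/0.0162) = exp(-0.02738/0.0162)
f = exp(-1.6899) = 0.1845

0.18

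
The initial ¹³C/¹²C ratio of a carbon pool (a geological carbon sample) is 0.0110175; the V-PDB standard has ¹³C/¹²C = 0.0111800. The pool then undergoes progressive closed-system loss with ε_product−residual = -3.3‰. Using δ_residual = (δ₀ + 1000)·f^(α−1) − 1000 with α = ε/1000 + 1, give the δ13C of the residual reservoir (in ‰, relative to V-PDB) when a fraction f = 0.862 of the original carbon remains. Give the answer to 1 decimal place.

δ₀ = (0.0110175/0.0111800 − 1)×1000 = (0.985465 − 1)×1000 = -14.535‰
α − 1 = ε/1000 = -0.0033
f^(α−1) = 0.862^(-0.0033) = 1.000490
δ_res = (-14.535 + 1000) × 1.000490 − 1000 = 985.948 − 1000 = -14.05‰

-14.1‰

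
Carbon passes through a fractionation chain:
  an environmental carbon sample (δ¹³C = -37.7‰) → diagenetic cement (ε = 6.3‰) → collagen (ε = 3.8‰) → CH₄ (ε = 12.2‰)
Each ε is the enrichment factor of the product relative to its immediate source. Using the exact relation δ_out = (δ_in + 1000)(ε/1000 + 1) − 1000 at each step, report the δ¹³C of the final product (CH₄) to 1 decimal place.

step 1: δ = (-37.70 + 1000)·(6.3/1000 + 1) − 1000 = -31.64‰
step 2: δ = (-31.64 + 1000)·(3.8/1000 + 1) − 1000 = -27.96‰
step 3: δ = (-27.96 + 1000)·(12.2/1000 + 1) − 1000 = -16.10‰

-16.1‰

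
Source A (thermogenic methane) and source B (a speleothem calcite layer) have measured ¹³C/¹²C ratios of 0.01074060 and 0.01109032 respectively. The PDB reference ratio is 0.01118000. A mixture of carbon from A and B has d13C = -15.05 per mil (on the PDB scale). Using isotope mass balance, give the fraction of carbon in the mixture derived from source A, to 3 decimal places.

δ_A = (0.01074060/0.01118000 − 1)×1000 = (0.960698 − 1)×1000 = -39.302 per mil
δ_B = (0.01109032/0.01118000 − 1)×1000 = (0.991979 − 1)×1000 = -8.021 per mil
f_A = (δ_mix − δ_B)/(δ_A − δ_B) = (-15.05 − (-8.021))/(-39.302 − (-8.021))
f_A = -7.029 / -31.281 = 0.2247

0.225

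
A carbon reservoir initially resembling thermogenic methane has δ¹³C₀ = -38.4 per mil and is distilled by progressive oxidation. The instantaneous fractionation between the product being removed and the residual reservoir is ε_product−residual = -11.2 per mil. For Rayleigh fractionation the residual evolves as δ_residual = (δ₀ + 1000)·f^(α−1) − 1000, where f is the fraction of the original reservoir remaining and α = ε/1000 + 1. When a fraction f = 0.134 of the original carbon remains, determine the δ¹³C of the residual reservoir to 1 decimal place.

Rayleigh residual: δ_res = (δ₀ + 1000)·f^(α−1) − 1000
α = ε/1000 + 1 = 0.98880, so α − 1 = -0.01120
f^(α−1) = 0.134^(-0.01120) = 1.022766
δ_res = (-38.4 + 1000) × 1.022766 − 1000 = 983.492 − 1000 = -16.51 per mil

-16.5 per mil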